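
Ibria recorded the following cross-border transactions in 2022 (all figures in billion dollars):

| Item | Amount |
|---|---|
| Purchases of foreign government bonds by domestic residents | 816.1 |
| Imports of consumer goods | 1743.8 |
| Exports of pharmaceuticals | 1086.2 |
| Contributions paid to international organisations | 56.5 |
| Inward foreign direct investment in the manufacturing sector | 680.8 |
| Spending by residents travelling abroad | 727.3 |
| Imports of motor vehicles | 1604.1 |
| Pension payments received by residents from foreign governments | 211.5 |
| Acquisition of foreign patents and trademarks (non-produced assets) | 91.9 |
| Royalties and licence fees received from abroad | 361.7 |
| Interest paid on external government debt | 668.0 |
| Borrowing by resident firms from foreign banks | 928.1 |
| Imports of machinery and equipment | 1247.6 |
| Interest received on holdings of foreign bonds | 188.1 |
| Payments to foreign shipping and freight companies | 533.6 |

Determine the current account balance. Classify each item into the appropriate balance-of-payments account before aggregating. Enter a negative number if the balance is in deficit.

Goods: -1247.6 - 1743.8 + 1086.2 - 1604.1 = -3509.3
Services: -533.6 - 727.3 + 361.7 = -899.2
Primary income: -668.0 + 188.1 = -479.9
Secondary income: 211.5 - 56.5 = 155.0
Current account = (-3509.3) + (-899.2) + (-479.9) + 155.0 = -4733.4
(Excluded from the current account — financial account: purchases of foreign government bonds by domestic residents 816.1, inward foreign direct investment in the manufacturing sector 680.8, borrowing by resident firms from foreign banks 928.1; capital account: acquisition of foreign patents and trademarks (non-produced assets) 91.9.)

-4733.4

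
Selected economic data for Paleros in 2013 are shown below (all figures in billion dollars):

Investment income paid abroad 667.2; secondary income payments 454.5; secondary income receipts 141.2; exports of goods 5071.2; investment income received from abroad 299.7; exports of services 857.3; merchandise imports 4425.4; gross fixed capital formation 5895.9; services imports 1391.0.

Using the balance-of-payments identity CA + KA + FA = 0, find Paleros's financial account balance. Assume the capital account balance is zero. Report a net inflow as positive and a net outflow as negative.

Goods balance = 5071.2 - 4425.4 = 645.8
Services balance = 857.3 - 1391.0 = -533.7
Trade balance (goods + services) = 645.8 + (-533.7) = 112.1
Net primary income = 299.7 - 667.2 = -367.5
Net secondary income = 141.2 - 454.5 = -313.3
Current account = 112.1 + (-367.5) + (-313.3) = -568.7
Financial account = -(-568.7) = 568.7

568.7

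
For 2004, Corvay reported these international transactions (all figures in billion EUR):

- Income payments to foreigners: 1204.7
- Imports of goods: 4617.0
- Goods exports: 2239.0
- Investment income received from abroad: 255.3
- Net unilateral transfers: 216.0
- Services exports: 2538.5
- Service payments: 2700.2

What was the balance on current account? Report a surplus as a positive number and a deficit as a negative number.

-3273.1

Goods balance = 2239.0 - 4617.0 = -2378.0
Services balance = 2538.5 - 2700.2 = -161.7
Trade balance (goods + services) = -2378.0 + (-161.7) = -2539.7
Net primary income = 255.3 - 1204.7 = -949.4
Net secondary income = 216.0
Current account = -2539.7 + (-949.4) + 216.0 = -3273.1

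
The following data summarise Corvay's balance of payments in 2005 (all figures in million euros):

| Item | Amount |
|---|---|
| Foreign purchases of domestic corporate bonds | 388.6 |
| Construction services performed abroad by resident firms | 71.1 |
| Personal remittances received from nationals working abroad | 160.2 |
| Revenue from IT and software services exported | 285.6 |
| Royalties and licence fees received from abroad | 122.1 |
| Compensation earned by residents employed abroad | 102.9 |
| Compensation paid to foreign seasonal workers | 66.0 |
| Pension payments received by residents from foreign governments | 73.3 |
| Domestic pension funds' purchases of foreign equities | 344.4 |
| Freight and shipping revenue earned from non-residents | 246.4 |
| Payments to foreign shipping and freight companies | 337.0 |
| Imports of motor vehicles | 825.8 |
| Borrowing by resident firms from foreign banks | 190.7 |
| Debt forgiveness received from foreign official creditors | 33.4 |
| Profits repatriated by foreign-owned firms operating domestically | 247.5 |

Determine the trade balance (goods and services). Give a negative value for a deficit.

-437.6

Goods: -825.8
Services: 71.1 + 246.4 - 337.0 + 285.6 + 122.1 = 388.2
Trade balance = -825.8 + 388.2 = -437.6
(Excluded from the trade balance — financial account: foreign purchases of domestic corporate bonds 388.6, domestic pension funds' purchases of foreign equities 344.4, borrowing by resident firms from foreign banks 190.7; secondary income: personal remittances received from nationals working abroad 160.2, pension payments received by residents from foreign governments 73.3; primary income: compensation earned by residents employed abroad 102.9, compensation paid to foreign seasonal workers 66.0, profits repatriated by foreign-owned firms operating domestically 247.5; capital account: debt forgiveness received from foreign official creditors 33.4.)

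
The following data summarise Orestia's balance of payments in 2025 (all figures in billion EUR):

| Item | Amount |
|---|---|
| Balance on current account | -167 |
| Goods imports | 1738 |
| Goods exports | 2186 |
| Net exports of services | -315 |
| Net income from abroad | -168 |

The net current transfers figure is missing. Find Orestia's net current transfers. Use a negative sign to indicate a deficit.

Current account = goods balance + services balance + net primary income + net secondary income
Sum of the known components = -35
Net current transfers = CA - (known components) = -167 - (-35) = -132

-132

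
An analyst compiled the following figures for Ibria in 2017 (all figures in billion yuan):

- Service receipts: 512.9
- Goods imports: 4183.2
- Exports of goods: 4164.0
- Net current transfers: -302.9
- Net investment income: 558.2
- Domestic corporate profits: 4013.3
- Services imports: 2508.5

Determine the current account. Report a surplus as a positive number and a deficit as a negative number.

Goods balance = 4164.0 - 4183.2 = -19.2
Services balance = 512.9 - 2508.5 = -1995.6
Trade balance (goods + services) = -19.2 + (-1995.6) = -2014.8
Net primary income = 558.2
Net secondary income = -302.9
Current account = -2014.8 + 558.2 + (-302.9) = -1759.5

-1759.5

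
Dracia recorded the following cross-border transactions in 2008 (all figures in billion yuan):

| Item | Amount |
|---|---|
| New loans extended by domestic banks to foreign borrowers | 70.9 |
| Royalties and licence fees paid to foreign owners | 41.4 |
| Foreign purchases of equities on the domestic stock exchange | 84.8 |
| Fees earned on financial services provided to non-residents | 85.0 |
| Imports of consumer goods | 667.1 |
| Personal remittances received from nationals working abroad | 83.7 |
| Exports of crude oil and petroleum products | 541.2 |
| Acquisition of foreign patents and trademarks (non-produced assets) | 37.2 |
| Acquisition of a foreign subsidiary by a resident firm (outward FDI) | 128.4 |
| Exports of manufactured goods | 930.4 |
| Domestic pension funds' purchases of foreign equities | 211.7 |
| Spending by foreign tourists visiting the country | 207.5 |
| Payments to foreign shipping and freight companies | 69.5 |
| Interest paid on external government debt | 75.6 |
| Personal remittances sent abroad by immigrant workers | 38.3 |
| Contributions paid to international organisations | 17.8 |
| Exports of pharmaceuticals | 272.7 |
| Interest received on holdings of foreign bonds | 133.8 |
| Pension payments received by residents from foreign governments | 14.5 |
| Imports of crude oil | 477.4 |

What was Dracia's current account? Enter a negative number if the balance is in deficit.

881.7

Goods: 930.4 + 541.2 - 667.1 - 477.4 + 272.7 = 599.8
Services: -69.5 + 207.5 + 85.0 - 41.4 = 181.6
Primary income: -75.6 + 133.8 = 58.2
Secondary income: -17.8 + 14.5 + 83.7 - 38.3 = 42.1
Current account = 599.8 + 181.6 + 58.2 + 42.1 = 881.7
(Excluded from the current account — financial account: new loans extended by domestic banks to foreign borrowers 70.9, foreign purchases of equities on the domestic stock exchange 84.8, acquisition of a foreign subsidiary by a resident firm (outward FDI) 128.4, domestic pension funds' purchases of foreign equities 211.7; capital account: acquisition of foreign patents and trademarks (non-produced assets) 37.2.)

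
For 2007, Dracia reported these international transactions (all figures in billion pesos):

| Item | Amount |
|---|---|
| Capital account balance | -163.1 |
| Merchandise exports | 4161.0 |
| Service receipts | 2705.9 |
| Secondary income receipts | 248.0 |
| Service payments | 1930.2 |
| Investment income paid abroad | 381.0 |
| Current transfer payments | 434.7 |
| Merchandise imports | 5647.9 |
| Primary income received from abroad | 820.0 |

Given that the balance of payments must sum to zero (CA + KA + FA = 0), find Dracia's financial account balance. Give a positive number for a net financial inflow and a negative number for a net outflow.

Goods balance = 4161.0 - 5647.9 = -1486.9
Services balance = 2705.9 - 1930.2 = 775.7
Trade balance (goods + services) = -1486.9 + 775.7 = -711.2
Net primary income = 820.0 - 381.0 = 439.0
Net secondary income = 248.0 - 434.7 = -186.7
Current account = -711.2 + 439.0 + (-186.7) = -458.9
Financial account = -(-458.9 + (-163.1)) = 622.0

622.0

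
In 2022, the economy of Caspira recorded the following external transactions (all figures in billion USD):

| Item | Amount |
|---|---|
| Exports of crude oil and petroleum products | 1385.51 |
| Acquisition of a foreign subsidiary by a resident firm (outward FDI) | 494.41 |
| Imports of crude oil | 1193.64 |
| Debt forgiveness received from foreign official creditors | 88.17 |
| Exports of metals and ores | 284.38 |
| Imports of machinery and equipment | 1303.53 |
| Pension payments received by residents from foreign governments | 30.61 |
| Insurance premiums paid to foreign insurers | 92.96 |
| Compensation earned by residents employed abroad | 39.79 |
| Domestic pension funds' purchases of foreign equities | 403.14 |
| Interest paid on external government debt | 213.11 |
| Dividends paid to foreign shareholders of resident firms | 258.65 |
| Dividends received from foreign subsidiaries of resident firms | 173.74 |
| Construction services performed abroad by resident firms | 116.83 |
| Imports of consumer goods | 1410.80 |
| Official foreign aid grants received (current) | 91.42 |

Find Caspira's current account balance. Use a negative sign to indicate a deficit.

-2350.41

Goods: 1385.51 - 1193.64 - 1303.53 - 1410.80 + 284.38 = -2238.08
Services: -92.96 + 116.83 = 23.87
Primary income: -258.65 + 173.74 + 39.79 - 213.11 = -258.23
Secondary income: 30.61 + 91.42 = 122.03
Current account = (-2238.08) + 23.87 + (-258.23) + 122.03 = -2350.41
(Excluded from the current account — financial account: acquisition of a foreign subsidiary by a resident firm (outward FDI) 494.41, domestic pension funds' purchases of foreign equities 403.14; capital account: debt forgiveness received from foreign official creditors 88.17.)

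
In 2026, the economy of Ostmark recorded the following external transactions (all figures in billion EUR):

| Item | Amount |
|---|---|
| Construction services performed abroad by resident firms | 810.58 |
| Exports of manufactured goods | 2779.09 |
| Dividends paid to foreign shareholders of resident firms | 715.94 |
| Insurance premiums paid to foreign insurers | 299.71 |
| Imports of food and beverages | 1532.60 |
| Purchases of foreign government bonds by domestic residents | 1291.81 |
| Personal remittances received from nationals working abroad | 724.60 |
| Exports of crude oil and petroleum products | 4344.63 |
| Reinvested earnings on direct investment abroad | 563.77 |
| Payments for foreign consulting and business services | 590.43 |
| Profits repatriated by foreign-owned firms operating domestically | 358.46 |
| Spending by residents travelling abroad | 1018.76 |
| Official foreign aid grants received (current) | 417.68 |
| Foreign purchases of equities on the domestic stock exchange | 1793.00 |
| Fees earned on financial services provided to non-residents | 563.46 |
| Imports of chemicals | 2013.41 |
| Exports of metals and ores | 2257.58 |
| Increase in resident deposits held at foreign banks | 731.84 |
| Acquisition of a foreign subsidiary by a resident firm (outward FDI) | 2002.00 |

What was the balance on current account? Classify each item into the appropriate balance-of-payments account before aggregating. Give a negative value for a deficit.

5932.08

Goods: -1532.60 + 2779.09 - 2013.41 + 4344.63 + 2257.58 = 5835.29
Services: -590.43 - 1018.76 + 563.46 + 810.58 - 299.71 = -534.86
Primary income: 563.77 - 715.94 - 358.46 = -510.63
Secondary income: 724.60 + 417.68 = 1142.28
Current account = 5835.29 + (-534.86) + (-510.63) + 1142.28 = 5932.08
(Excluded from the current account — financial account: purchases of foreign government bonds by domestic residents 1291.81, foreign purchases of equities on the domestic stock exchange 1793.00, increase in resident deposits held at foreign banks 731.84, acquisition of a foreign subsidiary by a resident firm (outward FDI) 2002.00.)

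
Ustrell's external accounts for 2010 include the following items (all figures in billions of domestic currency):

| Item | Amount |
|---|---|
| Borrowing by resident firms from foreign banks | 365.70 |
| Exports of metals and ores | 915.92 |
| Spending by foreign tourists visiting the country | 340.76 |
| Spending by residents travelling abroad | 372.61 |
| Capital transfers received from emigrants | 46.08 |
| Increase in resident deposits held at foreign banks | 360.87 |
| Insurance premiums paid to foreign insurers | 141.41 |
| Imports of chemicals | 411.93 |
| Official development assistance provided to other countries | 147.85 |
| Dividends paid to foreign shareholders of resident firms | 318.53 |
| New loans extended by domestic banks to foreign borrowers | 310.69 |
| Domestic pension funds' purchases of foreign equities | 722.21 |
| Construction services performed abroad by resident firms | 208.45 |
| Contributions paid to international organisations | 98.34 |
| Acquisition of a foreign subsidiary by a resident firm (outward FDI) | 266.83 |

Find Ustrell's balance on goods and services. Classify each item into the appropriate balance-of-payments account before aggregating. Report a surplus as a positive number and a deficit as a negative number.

539.18

Goods: 915.92 - 411.93 = 503.99
Services: -141.41 + 340.76 - 372.61 + 208.45 = 35.19
Trade balance = 503.99 + 35.19 = 539.18
(Excluded from the trade balance — financial account: borrowing by resident firms from foreign banks 365.70, increase in resident deposits held at foreign banks 360.87, new loans extended by domestic banks to foreign borrowers 310.69, domestic pension funds' purchases of foreign equities 722.21, acquisition of a foreign subsidiary by a resident firm (outward FDI) 266.83; capital account: capital transfers received from emigrants 46.08; secondary income: official development assistance provided to other countries 147.85, contributions paid to international organisations 98.34; primary income: dividends paid to foreign shareholders of resident firms 318.53.)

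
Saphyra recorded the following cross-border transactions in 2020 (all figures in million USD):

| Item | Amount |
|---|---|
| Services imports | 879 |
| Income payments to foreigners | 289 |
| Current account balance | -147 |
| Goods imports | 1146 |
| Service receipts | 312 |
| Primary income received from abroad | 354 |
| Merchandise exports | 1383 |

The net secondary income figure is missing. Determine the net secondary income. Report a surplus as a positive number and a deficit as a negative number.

Current account = goods balance + services balance + net primary income + net secondary income
Sum of the known components = -265
Net secondary income = CA - (known components) = -147 - (-265) = 118

118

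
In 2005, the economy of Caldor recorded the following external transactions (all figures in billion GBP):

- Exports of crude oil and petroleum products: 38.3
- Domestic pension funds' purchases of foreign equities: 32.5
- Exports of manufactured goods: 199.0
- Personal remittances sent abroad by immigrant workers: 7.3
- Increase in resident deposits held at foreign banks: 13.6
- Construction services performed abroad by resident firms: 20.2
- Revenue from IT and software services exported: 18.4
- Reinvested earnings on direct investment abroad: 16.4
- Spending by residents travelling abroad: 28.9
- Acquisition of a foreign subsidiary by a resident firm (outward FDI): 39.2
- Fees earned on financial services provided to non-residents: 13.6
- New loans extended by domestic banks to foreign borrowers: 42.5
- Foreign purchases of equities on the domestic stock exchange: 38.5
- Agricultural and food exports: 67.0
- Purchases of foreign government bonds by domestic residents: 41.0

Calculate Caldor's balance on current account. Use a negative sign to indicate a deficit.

Goods: 67.0 + 199.0 + 38.3 = 304.3
Services: 20.2 + 13.6 + 18.4 - 28.9 = 23.3
Primary income: 16.4
Secondary income: -7.3
Current account = 304.3 + 23.3 + 16.4 + (-7.3) = 336.7
(Excluded from the current account — financial account: domestic pension funds' purchases of foreign equities 32.5, increase in resident deposits held at foreign banks 13.6, acquisition of a foreign subsidiary by a resident firm (outward FDI) 39.2, new loans extended by domestic banks to foreign borrowers 42.5, foreign purchases of equities on the domestic stock exchange 38.5, purchases of foreign government bonds by domestic residents 41.0.)

336.7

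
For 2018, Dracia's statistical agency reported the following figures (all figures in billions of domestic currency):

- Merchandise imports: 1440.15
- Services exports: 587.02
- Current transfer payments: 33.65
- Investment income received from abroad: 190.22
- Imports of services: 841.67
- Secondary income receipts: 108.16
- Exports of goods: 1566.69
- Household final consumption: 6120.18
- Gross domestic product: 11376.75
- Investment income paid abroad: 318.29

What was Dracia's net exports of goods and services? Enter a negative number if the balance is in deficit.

Goods balance = 1566.69 - 1440.15 = 126.54
Services balance = 587.02 - 841.67 = -254.65
Trade balance (goods + services) = 126.54 + (-254.65) = -128.11

-128.11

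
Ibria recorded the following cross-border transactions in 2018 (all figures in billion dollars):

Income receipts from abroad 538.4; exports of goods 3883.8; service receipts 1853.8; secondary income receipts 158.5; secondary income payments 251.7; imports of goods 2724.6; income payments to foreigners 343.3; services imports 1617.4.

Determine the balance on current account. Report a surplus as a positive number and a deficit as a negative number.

Goods balance = 3883.8 - 2724.6 = 1159.2
Services balance = 1853.8 - 1617.4 = 236.4
Trade balance (goods + services) = 1159.2 + 236.4 = 1395.6
Net primary income = 538.4 - 343.3 = 195.1
Net secondary income = 158.5 - 251.7 = -93.2
Current account = 1395.6 + 195.1 + (-93.2) = 1497.5

1497.5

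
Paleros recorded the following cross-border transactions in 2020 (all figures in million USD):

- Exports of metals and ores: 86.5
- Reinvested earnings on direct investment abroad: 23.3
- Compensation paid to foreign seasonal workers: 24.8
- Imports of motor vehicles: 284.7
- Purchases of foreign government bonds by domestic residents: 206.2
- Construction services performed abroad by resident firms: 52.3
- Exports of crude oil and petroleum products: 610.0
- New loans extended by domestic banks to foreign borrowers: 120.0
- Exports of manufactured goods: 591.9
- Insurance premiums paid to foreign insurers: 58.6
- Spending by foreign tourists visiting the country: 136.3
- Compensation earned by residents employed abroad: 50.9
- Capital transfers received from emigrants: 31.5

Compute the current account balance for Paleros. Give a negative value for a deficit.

1183.1

Goods: 610.0 + 86.5 - 284.7 + 591.9 = 1003.7
Services: 52.3 - 58.6 + 136.3 = 130.0
Primary income: -24.8 + 23.3 + 50.9 = 49.4
Current account = 1003.7 + 130.0 + 49.4 = 1183.1
(Excluded from the current account — financial account: purchases of foreign government bonds by domestic residents 206.2, new loans extended by domestic banks to foreign borrowers 120.0; capital account: capital transfers received from emigrants 31.5.)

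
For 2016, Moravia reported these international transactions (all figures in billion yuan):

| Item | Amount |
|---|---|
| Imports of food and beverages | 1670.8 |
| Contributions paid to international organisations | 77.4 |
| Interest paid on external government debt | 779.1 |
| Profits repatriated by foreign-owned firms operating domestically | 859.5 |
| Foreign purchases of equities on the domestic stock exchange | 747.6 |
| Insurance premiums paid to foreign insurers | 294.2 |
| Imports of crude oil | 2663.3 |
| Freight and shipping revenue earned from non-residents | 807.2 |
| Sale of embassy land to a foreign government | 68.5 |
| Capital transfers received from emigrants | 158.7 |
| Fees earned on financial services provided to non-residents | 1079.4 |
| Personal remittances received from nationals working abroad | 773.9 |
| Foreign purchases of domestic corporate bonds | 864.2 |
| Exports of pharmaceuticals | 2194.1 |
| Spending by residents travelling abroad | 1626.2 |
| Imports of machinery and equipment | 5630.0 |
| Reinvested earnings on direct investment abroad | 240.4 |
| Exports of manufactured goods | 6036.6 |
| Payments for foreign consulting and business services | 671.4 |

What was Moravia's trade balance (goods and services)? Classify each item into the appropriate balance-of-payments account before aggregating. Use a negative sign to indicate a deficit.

-2438.6

Goods: 2194.1 - 2663.3 - 1670.8 - 5630.0 + 6036.6 = -1733.4
Services: -1626.2 + 1079.4 + 807.2 - 671.4 - 294.2 = -705.2
Trade balance = -1733.4 + (-705.2) = -2438.6
(Excluded from the trade balance — secondary income: contributions paid to international organisations 77.4, personal remittances received from nationals working abroad 773.9; primary income: interest paid on external government debt 779.1, profits repatriated by foreign-owned firms operating domestically 859.5, reinvested earnings on direct investment abroad 240.4; financial account: foreign purchases of equities on the domestic stock exchange 747.6, foreign purchases of domestic corporate bonds 864.2; capital account: sale of embassy land to a foreign government 68.5, capital transfers received from emigrants 158.7.)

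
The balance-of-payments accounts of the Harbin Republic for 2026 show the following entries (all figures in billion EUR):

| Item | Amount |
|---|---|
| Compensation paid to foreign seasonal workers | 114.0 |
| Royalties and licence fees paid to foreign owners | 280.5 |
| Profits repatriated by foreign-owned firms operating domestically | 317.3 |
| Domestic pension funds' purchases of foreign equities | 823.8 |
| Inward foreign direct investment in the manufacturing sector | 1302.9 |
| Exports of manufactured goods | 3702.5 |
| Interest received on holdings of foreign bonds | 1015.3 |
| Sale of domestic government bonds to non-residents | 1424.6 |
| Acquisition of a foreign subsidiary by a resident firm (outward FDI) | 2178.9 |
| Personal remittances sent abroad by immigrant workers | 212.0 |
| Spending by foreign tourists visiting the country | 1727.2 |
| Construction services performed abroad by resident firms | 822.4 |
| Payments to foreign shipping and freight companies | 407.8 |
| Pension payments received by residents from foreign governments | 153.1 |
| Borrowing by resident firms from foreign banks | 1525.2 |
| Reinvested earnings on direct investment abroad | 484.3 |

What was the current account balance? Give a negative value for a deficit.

Goods: 3702.5
Services: -407.8 + 822.4 - 280.5 + 1727.2 = 1861.3
Primary income: -317.3 + 484.3 - 114.0 + 1015.3 = 1068.3
Secondary income: -212.0 + 153.1 = -58.9
Current account = 3702.5 + 1861.3 + 1068.3 + (-58.9) = 6573.2
(Excluded from the current account — financial account: domestic pension funds' purchases of foreign equities 823.8, inward foreign direct investment in the manufacturing sector 1302.9, sale of domestic government bonds to non-residents 1424.6, acquisition of a foreign subsidiary by a resident firm (outward FDI) 2178.9, borrowing by resident firms from foreign banks 1525.2.)

6573.2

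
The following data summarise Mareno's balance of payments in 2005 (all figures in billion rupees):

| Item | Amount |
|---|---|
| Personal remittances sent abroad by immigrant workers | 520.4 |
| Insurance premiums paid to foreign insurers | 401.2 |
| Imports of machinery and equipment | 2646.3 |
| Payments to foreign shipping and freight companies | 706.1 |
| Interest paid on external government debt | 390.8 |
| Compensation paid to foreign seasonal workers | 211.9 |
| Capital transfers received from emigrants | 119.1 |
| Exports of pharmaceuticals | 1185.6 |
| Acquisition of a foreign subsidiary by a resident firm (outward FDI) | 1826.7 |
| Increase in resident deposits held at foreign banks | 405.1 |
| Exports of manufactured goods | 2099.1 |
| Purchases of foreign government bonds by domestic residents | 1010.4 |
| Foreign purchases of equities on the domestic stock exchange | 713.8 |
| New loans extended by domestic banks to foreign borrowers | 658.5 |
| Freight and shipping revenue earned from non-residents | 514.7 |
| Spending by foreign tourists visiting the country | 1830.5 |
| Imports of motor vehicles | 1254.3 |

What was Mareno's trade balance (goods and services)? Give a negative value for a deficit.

622.0

Goods: -1254.3 - 2646.3 + 2099.1 + 1185.6 = -615.9
Services: 1830.5 + 514.7 - 706.1 - 401.2 = 1237.9
Trade balance = -615.9 + 1237.9 = 622.0
(Excluded from the trade balance — secondary income: personal remittances sent abroad by immigrant workers 520.4; primary income: interest paid on external government debt 390.8, compensation paid to foreign seasonal workers 211.9; capital account: capital transfers received from emigrants 119.1; financial account: acquisition of a foreign subsidiary by a resident firm (outward FDI) 1826.7, increase in resident deposits held at foreign banks 405.1, purchases of foreign government bonds by domestic residents 1010.4, foreign purchases of equities on the domestic stock exchange 713.8, new loans extended by domestic banks to foreign borrowers 658.5.)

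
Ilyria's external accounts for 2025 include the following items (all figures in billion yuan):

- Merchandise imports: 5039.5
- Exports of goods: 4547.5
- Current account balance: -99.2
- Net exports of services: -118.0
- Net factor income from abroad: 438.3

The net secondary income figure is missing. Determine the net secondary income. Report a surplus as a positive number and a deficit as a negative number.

72.5

Current account = goods balance + services balance + net primary income + net secondary income
Sum of the known components = -171.7
Net secondary income = CA - (known components) = -99.2 - (-171.7) = 72.5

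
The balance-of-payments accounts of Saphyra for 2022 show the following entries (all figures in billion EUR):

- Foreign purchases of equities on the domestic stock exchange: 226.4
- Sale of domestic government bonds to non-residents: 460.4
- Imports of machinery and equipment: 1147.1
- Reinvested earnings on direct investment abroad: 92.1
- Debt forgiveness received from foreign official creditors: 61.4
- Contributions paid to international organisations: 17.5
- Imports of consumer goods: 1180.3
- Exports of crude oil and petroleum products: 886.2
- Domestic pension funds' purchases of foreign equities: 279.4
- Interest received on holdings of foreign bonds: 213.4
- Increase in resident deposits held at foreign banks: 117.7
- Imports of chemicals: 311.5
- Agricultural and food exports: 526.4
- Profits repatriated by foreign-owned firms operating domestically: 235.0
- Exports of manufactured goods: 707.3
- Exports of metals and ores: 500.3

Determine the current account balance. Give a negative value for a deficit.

34.3

Goods: -1147.1 + 886.2 + 526.4 - 311.5 + 500.3 + 707.3 - 1180.3 = -18.7
Primary income: -235.0 + 213.4 + 92.1 = 70.5
Secondary income: -17.5
Current account = (-18.7) + 70.5 + (-17.5) = 34.3
(Excluded from the current account — financial account: foreign purchases of equities on the domestic stock exchange 226.4, sale of domestic government bonds to non-residents 460.4, domestic pension funds' purchases of foreign equities 279.4, increase in resident deposits held at foreign banks 117.7; capital account: debt forgiveness received from foreign official creditors 61.4.)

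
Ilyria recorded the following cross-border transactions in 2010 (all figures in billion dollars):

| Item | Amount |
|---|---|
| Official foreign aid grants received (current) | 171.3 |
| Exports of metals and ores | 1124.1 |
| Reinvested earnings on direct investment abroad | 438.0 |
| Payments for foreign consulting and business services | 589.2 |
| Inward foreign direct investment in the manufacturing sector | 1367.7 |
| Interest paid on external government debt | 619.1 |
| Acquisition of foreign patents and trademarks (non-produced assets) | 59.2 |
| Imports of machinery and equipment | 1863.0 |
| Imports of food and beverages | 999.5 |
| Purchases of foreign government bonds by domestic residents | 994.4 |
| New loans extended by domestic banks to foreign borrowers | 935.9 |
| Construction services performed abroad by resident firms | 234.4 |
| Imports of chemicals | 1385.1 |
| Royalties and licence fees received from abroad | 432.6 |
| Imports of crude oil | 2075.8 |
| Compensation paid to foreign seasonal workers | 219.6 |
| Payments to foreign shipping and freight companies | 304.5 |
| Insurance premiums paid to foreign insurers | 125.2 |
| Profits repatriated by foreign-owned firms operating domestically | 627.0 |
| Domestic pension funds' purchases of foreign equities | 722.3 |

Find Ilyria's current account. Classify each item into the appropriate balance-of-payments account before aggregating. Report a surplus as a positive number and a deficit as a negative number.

-6407.6

Goods: 1124.1 - 1385.1 - 1863.0 - 999.5 - 2075.8 = -5199.3
Services: 432.6 + 234.4 - 589.2 - 125.2 - 304.5 = -351.9
Primary income: -219.6 - 627.0 - 619.1 + 438.0 = -1027.7
Secondary income: 171.3
Current account = (-5199.3) + (-351.9) + (-1027.7) + 171.3 = -6407.6
(Excluded from the current account — financial account: inward foreign direct investment in the manufacturing sector 1367.7, purchases of foreign government bonds by domestic residents 994.4, new loans extended by domestic banks to foreign borrowers 935.9, domestic pension funds' purchases of foreign equities 722.3; capital account: acquisition of foreign patents and trademarks (non-produced assets) 59.2.)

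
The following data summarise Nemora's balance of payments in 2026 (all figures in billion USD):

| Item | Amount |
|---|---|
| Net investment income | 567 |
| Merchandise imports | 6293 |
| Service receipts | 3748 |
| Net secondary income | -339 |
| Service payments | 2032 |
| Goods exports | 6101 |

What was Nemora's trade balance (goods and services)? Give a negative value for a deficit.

1524

Goods balance = 6101 - 6293 = -192
Services balance = 3748 - 2032 = 1716
Trade balance (goods + services) = -192 + 1716 = 1524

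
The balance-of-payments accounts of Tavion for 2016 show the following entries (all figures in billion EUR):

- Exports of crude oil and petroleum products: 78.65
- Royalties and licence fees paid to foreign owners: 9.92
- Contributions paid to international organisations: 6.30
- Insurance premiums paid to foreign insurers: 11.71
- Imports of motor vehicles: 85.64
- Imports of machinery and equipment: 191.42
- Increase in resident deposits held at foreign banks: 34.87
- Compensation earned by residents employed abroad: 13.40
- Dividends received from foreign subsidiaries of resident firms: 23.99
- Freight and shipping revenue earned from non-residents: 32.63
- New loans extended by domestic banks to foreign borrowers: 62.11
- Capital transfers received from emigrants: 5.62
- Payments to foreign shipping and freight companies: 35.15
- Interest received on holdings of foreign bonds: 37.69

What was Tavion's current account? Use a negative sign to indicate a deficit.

-153.78

Goods: -191.42 - 85.64 + 78.65 = -198.41
Services: -9.92 + 32.63 - 11.71 - 35.15 = -24.15
Primary income: 37.69 + 13.40 + 23.99 = 75.08
Secondary income: -6.30
Current account = (-198.41) + (-24.15) + 75.08 + (-6.30) = -153.78
(Excluded from the current account — financial account: increase in resident deposits held at foreign banks 34.87, new loans extended by domestic banks to foreign borrowers 62.11; capital account: capital transfers received from emigrants 5.62.)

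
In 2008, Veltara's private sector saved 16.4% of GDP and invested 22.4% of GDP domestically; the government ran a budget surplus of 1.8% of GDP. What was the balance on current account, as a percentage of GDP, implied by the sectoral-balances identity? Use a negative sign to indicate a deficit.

By the sectoral-balances identity, CA = (S_private - I) + (T - G).
Private balance = 16.4 - 22.4 = -6.0
Government balance (T - G) = 1.8
CA = -6.0 + 1.8 = -4.2

-4.2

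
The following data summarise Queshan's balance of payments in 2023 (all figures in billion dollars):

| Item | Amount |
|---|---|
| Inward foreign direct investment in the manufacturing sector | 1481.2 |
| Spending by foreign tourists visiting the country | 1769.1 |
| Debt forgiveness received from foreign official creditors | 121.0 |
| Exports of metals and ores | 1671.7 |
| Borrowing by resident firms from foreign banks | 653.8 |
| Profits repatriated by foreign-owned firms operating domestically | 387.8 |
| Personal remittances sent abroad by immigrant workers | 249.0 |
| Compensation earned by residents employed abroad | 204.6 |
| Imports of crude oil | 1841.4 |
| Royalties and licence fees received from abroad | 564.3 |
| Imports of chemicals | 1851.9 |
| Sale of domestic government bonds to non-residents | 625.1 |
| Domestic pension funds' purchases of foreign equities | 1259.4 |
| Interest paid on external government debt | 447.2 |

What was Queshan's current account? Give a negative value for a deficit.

-567.6

Goods: -1851.9 + 1671.7 - 1841.4 = -2021.6
Services: 564.3 + 1769.1 = 2333.4
Primary income: 204.6 - 387.8 - 447.2 = -630.4
Secondary income: -249.0
Current account = (-2021.6) + 2333.4 + (-630.4) + (-249.0) = -567.6
(Excluded from the current account — financial account: inward foreign direct investment in the manufacturing sector 1481.2, borrowing by resident firms from foreign banks 653.8, sale of domestic government bonds to non-residents 625.1, domestic pension funds' purchases of foreign equities 1259.4; capital account: debt forgiveness received from foreign official creditors 121.0.)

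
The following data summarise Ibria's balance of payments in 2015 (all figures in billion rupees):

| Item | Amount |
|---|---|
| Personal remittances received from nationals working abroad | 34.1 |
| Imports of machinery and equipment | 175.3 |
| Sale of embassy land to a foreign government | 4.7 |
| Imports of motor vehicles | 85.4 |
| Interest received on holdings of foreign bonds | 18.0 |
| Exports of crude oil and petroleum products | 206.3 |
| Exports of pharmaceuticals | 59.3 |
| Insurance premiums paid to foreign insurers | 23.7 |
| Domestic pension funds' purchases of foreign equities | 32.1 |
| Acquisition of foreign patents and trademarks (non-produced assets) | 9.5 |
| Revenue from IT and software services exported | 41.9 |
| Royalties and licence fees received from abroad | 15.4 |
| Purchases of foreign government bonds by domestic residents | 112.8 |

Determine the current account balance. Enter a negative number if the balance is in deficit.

90.6

Goods: -85.4 - 175.3 + 59.3 + 206.3 = 4.9
Services: 15.4 - 23.7 + 41.9 = 33.6
Primary income: 18.0
Secondary income: 34.1
Current account = 4.9 + 33.6 + 18.0 + 34.1 = 90.6
(Excluded from the current account — capital account: sale of embassy land to a foreign government 4.7, acquisition of foreign patents and trademarks (non-produced assets) 9.5; financial account: domestic pension funds' purchases of foreign equities 32.1, purchases of foreign government bonds by domestic residents 112.8.)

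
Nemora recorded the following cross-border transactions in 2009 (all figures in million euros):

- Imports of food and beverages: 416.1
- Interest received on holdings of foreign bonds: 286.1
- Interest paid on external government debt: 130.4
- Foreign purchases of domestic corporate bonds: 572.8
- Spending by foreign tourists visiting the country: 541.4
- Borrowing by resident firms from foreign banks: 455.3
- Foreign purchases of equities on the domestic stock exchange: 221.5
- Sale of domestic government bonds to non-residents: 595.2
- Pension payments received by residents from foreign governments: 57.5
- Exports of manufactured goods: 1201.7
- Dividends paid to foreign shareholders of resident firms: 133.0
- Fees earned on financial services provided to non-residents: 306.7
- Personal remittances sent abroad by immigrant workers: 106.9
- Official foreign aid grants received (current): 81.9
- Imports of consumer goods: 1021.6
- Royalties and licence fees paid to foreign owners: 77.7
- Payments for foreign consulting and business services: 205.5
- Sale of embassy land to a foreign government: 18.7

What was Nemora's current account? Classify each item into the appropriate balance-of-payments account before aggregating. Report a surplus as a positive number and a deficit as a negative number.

Goods: -416.1 - 1021.6 + 1201.7 = -236.0
Services: 306.7 + 541.4 - 77.7 - 205.5 = 564.9
Primary income: -133.0 - 130.4 + 286.1 = 22.7
Secondary income: 81.9 + 57.5 - 106.9 = 32.5
Current account = (-236.0) + 564.9 + 22.7 + 32.5 = 384.1
(Excluded from the current account — financial account: foreign purchases of domestic corporate bonds 572.8, borrowing by resident firms from foreign banks 455.3, foreign purchases of equities on the domestic stock exchange 221.5, sale of domestic government bonds to non-residents 595.2; capital account: sale of embassy land to a foreign government 18.7.)

384.1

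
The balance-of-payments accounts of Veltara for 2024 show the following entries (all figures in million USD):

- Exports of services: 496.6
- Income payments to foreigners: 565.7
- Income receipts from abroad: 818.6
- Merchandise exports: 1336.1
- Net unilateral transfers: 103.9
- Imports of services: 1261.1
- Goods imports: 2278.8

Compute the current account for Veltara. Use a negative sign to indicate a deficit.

Goods balance = 1336.1 - 2278.8 = -942.7
Services balance = 496.6 - 1261.1 = -764.5
Trade balance (goods + services) = -942.7 + (-764.5) = -1707.2
Net primary income = 818.6 - 565.7 = 252.9
Net secondary income = 103.9
Current account = -1707.2 + 252.9 + 103.9 = -1350.4

-1350.4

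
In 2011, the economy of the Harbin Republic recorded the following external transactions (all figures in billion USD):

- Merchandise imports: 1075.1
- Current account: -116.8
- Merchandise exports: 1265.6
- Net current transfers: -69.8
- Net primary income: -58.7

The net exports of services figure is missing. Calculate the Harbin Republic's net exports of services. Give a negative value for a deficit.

Current account = goods balance + services balance + net primary income + net secondary income
Sum of the known components = 62.0
Net exports of services = CA - (known components) = -116.8 - 62.0 = -178.8

-178.8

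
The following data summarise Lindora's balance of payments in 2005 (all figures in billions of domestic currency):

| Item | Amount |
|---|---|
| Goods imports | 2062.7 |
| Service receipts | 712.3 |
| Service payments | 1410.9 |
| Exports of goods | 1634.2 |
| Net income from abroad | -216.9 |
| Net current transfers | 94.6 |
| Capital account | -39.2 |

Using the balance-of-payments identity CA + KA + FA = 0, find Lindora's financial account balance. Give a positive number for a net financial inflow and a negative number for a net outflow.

Goods balance = 1634.2 - 2062.7 = -428.5
Services balance = 712.3 - 1410.9 = -698.6
Trade balance (goods + services) = -428.5 + (-698.6) = -1127.1
Net primary income = -216.9
Net secondary income = 94.6
Current account = -1127.1 + (-216.9) + 94.6 = -1249.4
Financial account = -(-1249.4 + (-39.2)) = 1288.6

1288.6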